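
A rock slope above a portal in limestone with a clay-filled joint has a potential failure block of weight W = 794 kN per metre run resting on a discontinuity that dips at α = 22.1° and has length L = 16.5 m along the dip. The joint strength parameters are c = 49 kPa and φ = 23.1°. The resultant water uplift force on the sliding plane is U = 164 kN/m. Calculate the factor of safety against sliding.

FS = 3.52

Resolving the block weight along and normal to the plane and applying the Mohr–Coulomb strength on the joint:
N' = W cosα − U = 794·cos22.1° − 164 = 571.7 kN/m
Driving force T = W sinα = 794·sin22.1° = 298.7 kN/m
Resisting force R = c·L + N'·tanφ = 49·16.5 + 571.7·tan23.1° = 808.5 + 243.8 = 1052.3 kN/m
FS = R / T = 1052.3 / 298.7 = 3.523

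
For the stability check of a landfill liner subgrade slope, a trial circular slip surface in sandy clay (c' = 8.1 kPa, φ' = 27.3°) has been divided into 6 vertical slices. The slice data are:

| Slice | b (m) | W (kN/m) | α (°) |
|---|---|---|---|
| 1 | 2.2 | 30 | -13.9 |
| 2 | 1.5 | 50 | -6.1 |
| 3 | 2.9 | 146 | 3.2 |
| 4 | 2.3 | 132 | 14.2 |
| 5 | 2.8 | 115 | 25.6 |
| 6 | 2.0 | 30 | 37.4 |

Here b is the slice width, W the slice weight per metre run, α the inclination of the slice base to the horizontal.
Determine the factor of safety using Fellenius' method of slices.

FS = 3.82

Ordinary method of slices: FS = Σ[c'·Δl_i + (W_i cosα_i)·tanφ'] / Σ W_i sinα_i, with Δl_i = b_i / cosα_i.
Slice 1: Δl = 2.2/cos(-13.9°) = 2.266 m; N'_1 = 30·cos(-13.9°) = 29.1; c'Δl = 18.36; W sinα = -7.2
Slice 2: Δl = 1.5/cos(-6.1°) = 1.509 m; N'_2 = 50·cos(-6.1°) = 49.7; c'Δl = 12.22; W sinα = -5.3
Slice 3: Δl = 2.9/cos3.2° = 2.905 m; N'_3 = 146·cos3.2° = 145.8; c'Δl = 23.53; W sinα = 8.1
Slice 4: Δl = 2.3/cos14.2° = 2.372 m; N'_4 = 132·cos14.2° = 128.0; c'Δl = 19.22; W sinα = 32.4
Slice 5: Δl = 2.8/cos25.6° = 3.105 m; N'_5 = 115·cos25.6° = 103.7; c'Δl = 25.15; W sinα = 49.7
Slice 6: Δl = 2.0/cos37.4° = 2.518 m; N'_6 = 30·cos37.4° = 23.8; c'Δl = 20.39; W sinα = 18.2
Σc'Δl = 118.9 kN/m; ΣN' = 480.1 kN/m; ΣW sinα = 95.9 kN/m
Resisting = 118.9 + 480.1·tan27.3° = 118.9 + 247.8 = 366.7 kN/m
FS = 366.7 / 95.9 = 3.823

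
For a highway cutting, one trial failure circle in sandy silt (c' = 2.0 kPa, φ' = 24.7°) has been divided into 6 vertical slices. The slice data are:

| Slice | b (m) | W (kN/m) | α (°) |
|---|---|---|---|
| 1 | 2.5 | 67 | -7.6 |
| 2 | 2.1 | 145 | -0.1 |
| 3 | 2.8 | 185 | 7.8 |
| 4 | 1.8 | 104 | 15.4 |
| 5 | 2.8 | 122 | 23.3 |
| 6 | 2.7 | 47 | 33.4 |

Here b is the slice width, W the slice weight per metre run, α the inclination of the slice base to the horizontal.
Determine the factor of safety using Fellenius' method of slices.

FS = 2.79

Ordinary method of slices: FS = Σ[c'·Δl_i + (W_i cosα_i)·tanφ'] / Σ W_i sinα_i, with Δl_i = b_i / cosα_i.
Slice 1: Δl = 2.5/cos(-7.6°) = 2.522 m; N'_1 = 67·cos(-7.6°) = 66.4; c'Δl = 5.04; W sinα = -8.9
Slice 2: Δl = 2.1/cos(-0.1°) = 2.100 m; N'_2 = 145·cos(-0.1°) = 145.0; c'Δl = 4.20; W sinα = -0.3
Slice 3: Δl = 2.8/cos7.8° = 2.826 m; N'_3 = 185·cos7.8° = 183.3; c'Δl = 5.65; W sinα = 25.1
Slice 4: Δl = 1.8/cos15.4° = 1.867 m; N'_4 = 104·cos15.4° = 100.3; c'Δl = 3.73; W sinα = 27.6
Slice 5: Δl = 2.8/cos23.3° = 3.049 m; N'_5 = 122·cos23.3° = 112.1; c'Δl = 6.10; W sinα = 48.3
Slice 6: Δl = 2.7/cos33.4° = 3.234 m; N'_6 = 47·cos33.4° = 39.2; c'Δl = 6.47; W sinα = 25.9
Σc'Δl = 31.2 kN/m; ΣN' = 646.3 kN/m; ΣW sinα = 117.7 kN/m
Resisting = 31.2 + 646.3·tan24.7° = 31.2 + 297.2 = 328.4 kN/m
FS = 328.4 / 117.7 = 2.790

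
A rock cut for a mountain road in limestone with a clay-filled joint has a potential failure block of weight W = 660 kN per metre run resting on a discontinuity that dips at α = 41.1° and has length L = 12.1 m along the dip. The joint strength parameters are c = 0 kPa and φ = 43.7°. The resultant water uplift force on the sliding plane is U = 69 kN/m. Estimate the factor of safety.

Resolving the block weight along and normal to the plane and applying the Mohr–Coulomb strength on the joint:
N' = W cosα − U = 660·cos41.1° − 69 = 428.4 kN/m
Driving force T = W sinα = 660·sin41.1° = 433.9 kN/m
Resisting force R = c·L + N'·tanφ = 0·12.1 + 428.4·tan43.7° = 0.0 + 409.3 = 409.3 kN/m
FS = R / T = 409.3 / 433.9 = 0.943

FS = 0.94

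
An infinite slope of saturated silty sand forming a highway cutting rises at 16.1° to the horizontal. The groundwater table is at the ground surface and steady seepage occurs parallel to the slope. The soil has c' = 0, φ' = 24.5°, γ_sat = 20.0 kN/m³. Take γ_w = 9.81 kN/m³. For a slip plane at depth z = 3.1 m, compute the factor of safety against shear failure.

FS = 0.80

With seepage parallel to the slope and the water table at the surface, the effective normal stress on the slip plane uses the buoyant unit weight γ' = γ_sat − γ_w while the driving shear stress uses γ_sat:
FS = [c' + γ' z cos²β tanφ'] / [γ_sat z sinβ cosβ]
(For c' = 0 this reduces to FS = (γ'/γ_sat)·tanφ'/tanβ.)
γ' = 20.0 − 9.81 = 10.19 kN/m³
Numerator = 0.0 + 10.19·3.1·cos²16.1°·tan24.5° = 0.0 + 10.19·3.1·0.9231·0.4557 = 13.289 kPa
Denominator = 20.0·3.1·sin16.1°·cos16.1° = 20.0·3.1·0.2773·0.9608 = 16.519 kPa
FS = 13.289 / 16.519 = 0.804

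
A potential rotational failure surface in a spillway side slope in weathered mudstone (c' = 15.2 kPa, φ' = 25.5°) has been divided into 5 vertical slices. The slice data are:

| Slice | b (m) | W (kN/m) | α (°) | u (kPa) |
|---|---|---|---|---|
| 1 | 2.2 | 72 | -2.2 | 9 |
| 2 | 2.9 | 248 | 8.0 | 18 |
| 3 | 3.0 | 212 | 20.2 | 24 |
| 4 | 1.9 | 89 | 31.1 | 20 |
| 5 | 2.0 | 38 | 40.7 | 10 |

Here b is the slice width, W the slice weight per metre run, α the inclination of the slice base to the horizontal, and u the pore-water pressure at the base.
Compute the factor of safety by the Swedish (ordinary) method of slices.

Ordinary method of slices: FS = Σ[c'·Δl_i + (W_i cosα_i − u_i·Δl_i)·tanφ'] / Σ W_i sinα_i, with Δl_i = b_i / cosα_i.
Slice 1: Δl = 2.2/cos(-2.2°) = 2.202 m; N'_1 = 72·cos(-2.2°) − 9·2.202 = 52.1; c'Δl = 33.46; W sinα = -2.8
Slice 2: Δl = 2.9/cos8.0° = 2.928 m; N'_2 = 248·cos8.0° − 18·2.928 = 192.9; c'Δl = 44.51; W sinα = 34.5
Slice 3: Δl = 3.0/cos20.2° = 3.197 m; N'_3 = 212·cos20.2° − 24·3.197 = 122.2; c'Δl = 48.59; W sinα = 73.2
Slice 4: Δl = 1.9/cos31.1° = 2.219 m; N'_4 = 89·cos31.1° − 20·2.219 = 31.8; c'Δl = 33.73; W sinα = 46.0
Slice 5: Δl = 2.0/cos40.7° = 2.638 m; N'_5 = 38·cos40.7° − 10·2.638 = 2.4; c'Δl = 40.10; W sinα = 24.8
Σc'Δl = 200.4 kN/m; ΣN' = 401.5 kN/m; ΣW sinα = 175.7 kN/m
Resisting = 200.4 + 401.5·tan25.5° = 200.4 + 191.5 = 391.9 kN/m
FS = 391.9 / 175.7 = 2.230

FS = 2.23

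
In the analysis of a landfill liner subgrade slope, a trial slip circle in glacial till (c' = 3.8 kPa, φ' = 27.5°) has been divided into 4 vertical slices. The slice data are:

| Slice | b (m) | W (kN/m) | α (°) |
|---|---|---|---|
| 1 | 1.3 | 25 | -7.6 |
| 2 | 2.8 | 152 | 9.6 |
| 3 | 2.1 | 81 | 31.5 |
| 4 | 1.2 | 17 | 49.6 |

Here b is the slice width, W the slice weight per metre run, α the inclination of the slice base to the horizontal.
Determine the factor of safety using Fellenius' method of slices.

Ordinary method of slices: FS = Σ[c'·Δl_i + (W_i cosα_i)·tanφ'] / Σ W_i sinα_i, with Δl_i = b_i / cosα_i.
Slice 1: Δl = 1.3/cos(-7.6°) = 1.312 m; N'_1 = 25·cos(-7.6°) = 24.8; c'Δl = 4.98; W sinα = -3.3
Slice 2: Δl = 2.8/cos9.6° = 2.840 m; N'_2 = 152·cos9.6° = 149.9; c'Δl = 10.79; W sinα = 25.3
Slice 3: Δl = 2.1/cos31.5° = 2.463 m; N'_3 = 81·cos31.5° = 69.1; c'Δl = 9.36; W sinα = 42.3
Slice 4: Δl = 1.2/cos49.6° = 1.852 m; N'_4 = 17·cos49.6° = 11.0; c'Δl = 7.04; W sinα = 12.9
Σc'Δl = 32.2 kN/m; ΣN' = 254.7 kN/m; ΣW sinα = 77.3 kN/m
Resisting = 32.2 + 254.7·tan27.5° = 32.2 + 132.6 = 164.8 kN/m
FS = 164.8 / 77.3 = 2.131

FS = 2.13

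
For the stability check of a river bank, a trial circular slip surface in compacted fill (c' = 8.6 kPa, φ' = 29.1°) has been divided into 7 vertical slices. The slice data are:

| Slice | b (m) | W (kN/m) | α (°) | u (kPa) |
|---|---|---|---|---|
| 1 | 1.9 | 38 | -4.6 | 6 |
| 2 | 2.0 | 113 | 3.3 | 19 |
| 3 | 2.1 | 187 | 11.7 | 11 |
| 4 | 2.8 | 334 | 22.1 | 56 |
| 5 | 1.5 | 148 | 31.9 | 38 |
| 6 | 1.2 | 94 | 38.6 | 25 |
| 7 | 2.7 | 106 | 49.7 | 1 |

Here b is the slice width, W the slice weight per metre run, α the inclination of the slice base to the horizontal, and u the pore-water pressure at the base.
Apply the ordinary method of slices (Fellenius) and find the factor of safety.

FS = 1.18

Ordinary method of slices: FS = Σ[c'·Δl_i + (W_i cosα_i − u_i·Δl_i)·tanφ'] / Σ W_i sinα_i, with Δl_i = b_i / cosα_i.
Slice 1: Δl = 1.9/cos(-4.6°) = 1.906 m; N'_1 = 38·cos(-4.6°) − 6·1.906 = 26.4; c'Δl = 16.39; W sinα = -3.0
Slice 2: Δl = 2.0/cos3.3° = 2.003 m; N'_2 = 113·cos3.3° − 19·2.003 = 74.7; c'Δl = 17.23; W sinα = 6.5
Slice 3: Δl = 2.1/cos11.7° = 2.145 m; N'_3 = 187·cos11.7° − 11·2.145 = 159.5; c'Δl = 18.44; W sinα = 37.9
Slice 4: Δl = 2.8/cos22.1° = 3.022 m; N'_4 = 334·cos22.1° − 56·3.022 = 140.2; c'Δl = 25.99; W sinα = 125.7
Slice 5: Δl = 1.5/cos31.9° = 1.767 m; N'_5 = 148·cos31.9° − 38·1.767 = 58.5; c'Δl = 15.19; W sinα = 78.2
Slice 6: Δl = 1.2/cos38.6° = 1.535 m; N'_6 = 94·cos38.6° − 25·1.535 = 35.1; c'Δl = 13.21; W sinα = 58.6
Slice 7: Δl = 2.7/cos49.7° = 4.174 m; N'_7 = 106·cos49.7° − 1·4.174 = 64.4; c'Δl = 35.90; W sinα = 80.8
Σc'Δl = 142.4 kN/m; ΣN' = 558.9 kN/m; ΣW sinα = 384.7 kN/m
Resisting = 142.4 + 558.9·tan29.1° = 142.4 + 311.1 = 453.4 kN/m
FS = 453.4 / 384.7 = 1.179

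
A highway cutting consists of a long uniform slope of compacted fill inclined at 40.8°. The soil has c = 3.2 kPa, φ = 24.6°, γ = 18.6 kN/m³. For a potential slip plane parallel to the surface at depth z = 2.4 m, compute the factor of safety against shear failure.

For an infinite slope with a slip plane parallel to the surface (no pore pressure): FS = [c + γz cos²β tanφ] / [γz sinβ cosβ].
γz = 18.6·2.4 = 44.64 kN/m²
Numerator = 3.2 + 44.64·cos²40.8°·tan24.6° = 3.2 + 44.64·0.5730·0.4578 = 14.912 kPa
Denominator = 44.64·sin40.8°·cos40.8° = 44.64·0.6534·0.7570 = 22.081 kPa
FS = 14.912 / 22.081 = 0.675

FS = 0.68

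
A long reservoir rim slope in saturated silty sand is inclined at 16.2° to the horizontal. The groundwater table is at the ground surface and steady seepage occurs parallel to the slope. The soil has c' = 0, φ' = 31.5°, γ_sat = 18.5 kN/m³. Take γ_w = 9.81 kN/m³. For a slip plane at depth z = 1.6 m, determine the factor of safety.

FS = 0.99

With seepage parallel to the slope and the water table at the surface, the effective normal stress on the slip plane uses the buoyant unit weight γ' = γ_sat − γ_w while the driving shear stress uses γ_sat:
FS = [c' + γ' z cos²β tanφ'] / [γ_sat z sinβ cosβ]
(For c' = 0 this reduces to FS = (γ'/γ_sat)·tanφ'/tanβ.)
γ' = 18.5 − 9.81 = 8.69 kN/m³
Numerator = 0.0 + 8.69·1.6·cos²16.2°·tan31.5° = 0.0 + 8.69·1.6·0.9222·0.6128 = 7.857 kPa
Denominator = 18.5·1.6·sin16.2°·cos16.2° = 18.5·1.6·0.2790·0.9603 = 7.930 kPa
FS = 7.857 / 7.930 = 0.991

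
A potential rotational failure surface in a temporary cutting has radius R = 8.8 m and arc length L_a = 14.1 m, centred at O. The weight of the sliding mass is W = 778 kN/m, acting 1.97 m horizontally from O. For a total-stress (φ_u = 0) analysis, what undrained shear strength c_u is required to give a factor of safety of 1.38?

FS = c_u·L_a·R / (W·d), so c_u = FS·W·d / (L_a·R).
c_u = 1.38·778·1.97 / (14.10·8.8) = 2115.1 / 124.08 = 17.05 kPa

c_u = 17.0 kPa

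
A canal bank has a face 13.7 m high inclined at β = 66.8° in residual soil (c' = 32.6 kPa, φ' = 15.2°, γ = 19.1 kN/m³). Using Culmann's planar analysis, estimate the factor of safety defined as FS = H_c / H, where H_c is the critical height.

FS = 1.17

H_c = (4c'/γ) · sinβ cosφ' / [1 − cos(β − φ')]
    = (4·32.6/19.1) · sin66.8°·cos15.2° / [1 − cos51.6°]
    = 6.827 · 0.8870 / 0.3789 = 15.98 m
FS = H_c / H = 15.98 / 13.7 = 1.167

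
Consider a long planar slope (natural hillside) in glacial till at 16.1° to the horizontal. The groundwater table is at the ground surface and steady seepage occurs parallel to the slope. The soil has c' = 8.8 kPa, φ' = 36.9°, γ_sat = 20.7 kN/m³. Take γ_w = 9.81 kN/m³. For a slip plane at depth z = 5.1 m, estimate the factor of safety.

FS = 1.68

With seepage parallel to the slope and the water table at the surface, the effective normal stress on the slip plane uses the buoyant unit weight γ' = γ_sat − γ_w while the driving shear stress uses γ_sat:
FS = [c' + γ' z cos²β tanφ'] / [γ_sat z sinβ cosβ]
γ' = 20.7 − 9.81 = 10.89 kN/m³
Numerator = 8.8 + 10.89·5.1·cos²16.1°·tan36.9° = 8.8 + 10.89·5.1·0.9231·0.7508 = 47.293 kPa
Denominator = 20.7·5.1·sin16.1°·cos16.1° = 20.7·5.1·0.2773·0.9608 = 28.128 kPa
FS = 47.293 / 28.128 = 1.681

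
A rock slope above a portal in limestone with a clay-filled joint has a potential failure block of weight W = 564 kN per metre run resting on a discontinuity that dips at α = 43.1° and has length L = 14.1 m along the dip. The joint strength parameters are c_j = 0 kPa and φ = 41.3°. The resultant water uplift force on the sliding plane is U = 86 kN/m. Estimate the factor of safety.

FS = 0.74

Resolving the block weight along and normal to the plane and applying the Mohr–Coulomb strength on the joint:
N' = W cosα − U = 564·cos43.1° − 86 = 325.8 kN/m
Driving force T = W sinα = 564·sin43.1° = 385.4 kN/m
Resisting force R = c_j·L + N'·tanφ = 0·14.1 + 325.8·tan41.3° = 0.0 + 286.2 = 286.2 kN/m
FS = R / T = 286.2 / 385.4 = 0.743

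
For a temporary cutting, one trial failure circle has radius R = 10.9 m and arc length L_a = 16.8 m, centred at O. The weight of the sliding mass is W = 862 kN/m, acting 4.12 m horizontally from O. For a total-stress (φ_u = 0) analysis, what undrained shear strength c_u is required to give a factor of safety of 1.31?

FS = c_u·L_a·R / (W·d), so c_u = FS·W·d / (L_a·R).
c_u = 1.31·862·4.12 / (16.80·10.9) = 4652.4 / 183.12 = 25.41 kPa

c_u = 25.4 kPa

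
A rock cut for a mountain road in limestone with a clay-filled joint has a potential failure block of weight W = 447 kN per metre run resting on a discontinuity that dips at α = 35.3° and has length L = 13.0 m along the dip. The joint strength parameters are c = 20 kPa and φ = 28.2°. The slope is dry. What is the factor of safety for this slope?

Resolving the block weight along and normal to the plane and applying the Mohr–Coulomb strength on the joint:
N' = W cosα = 447·cos35.3° = 364.8 kN/m
Driving force T = W sinα = 447·sin35.3° = 258.3 kN/m
Resisting force R = c·L + N'·tanφ = 20·13.0 + 364.8·tan28.2° = 260.0 + 195.6 = 455.6 kN/m
FS = R / T = 455.6 / 258.3 = 1.764

FS = 1.76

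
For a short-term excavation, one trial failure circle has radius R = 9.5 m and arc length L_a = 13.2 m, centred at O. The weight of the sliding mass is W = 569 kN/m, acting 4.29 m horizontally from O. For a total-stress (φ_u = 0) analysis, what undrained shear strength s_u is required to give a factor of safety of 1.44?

s_u = 28.0 kPa

FS = s_u·L_a·R / (W·d), so s_u = FS·W·d / (L_a·R).
s_u = 1.44·569·4.29 / (13.20·9.5) = 3515.1 / 125.40 = 28.03 kPa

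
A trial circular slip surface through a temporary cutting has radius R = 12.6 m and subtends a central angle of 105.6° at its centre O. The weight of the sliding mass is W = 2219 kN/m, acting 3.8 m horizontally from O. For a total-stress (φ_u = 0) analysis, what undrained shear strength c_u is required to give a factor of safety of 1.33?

FS = c_u·L_a·R / (W·d), so c_u = FS·W·d / (L_a·R).
Arc length L_a = R·θ = 12.6·(105.6°·π/180) = 12.6·1.8431 = 23.22 m
c_u = 1.33·2219·3.8 / (23.22·12.6) = 11214.8 / 292.61 = 38.33 kPa

c_u = 38.3 kPa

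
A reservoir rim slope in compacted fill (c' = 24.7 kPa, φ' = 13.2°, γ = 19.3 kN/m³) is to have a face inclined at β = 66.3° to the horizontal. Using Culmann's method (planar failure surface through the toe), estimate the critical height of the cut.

H_c = 11.42 m

Culmann's analysis gives the critical failure plane at α_cr = (β + φ')/2 = (66.3 + 13.2)/2 = 39.8°, and the critical height
H_c = (4c'/γ) · sinβ cosφ' / [1 − cos(β − φ')]
    = (4·24.7/19.3) · sin66.3°·cos13.2° / [1 − cos(53.1°)]
    = 5.119 · 0.9157·0.9736 / [1 − 0.6004]
    = 5.119 · 0.8915 / 0.3996
    = 11.42 m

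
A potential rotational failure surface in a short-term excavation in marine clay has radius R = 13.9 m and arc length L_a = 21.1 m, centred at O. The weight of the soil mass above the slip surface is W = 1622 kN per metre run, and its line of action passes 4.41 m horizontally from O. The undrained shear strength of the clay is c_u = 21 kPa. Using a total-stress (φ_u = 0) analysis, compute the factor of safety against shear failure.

FS = 0.86

Taking moments about the centre O, the resisting moment is provided by the undrained shear strength acting along the arc:
M_R = c_u·L_a·R = 21·21.10·13.9 = 6159.1 kN·m/m
M_D = W·d = 1622·4.41 = 7153.0 kN·m/m
FS = M_R / M_D = 6159.1 / 7153.0 = 0.861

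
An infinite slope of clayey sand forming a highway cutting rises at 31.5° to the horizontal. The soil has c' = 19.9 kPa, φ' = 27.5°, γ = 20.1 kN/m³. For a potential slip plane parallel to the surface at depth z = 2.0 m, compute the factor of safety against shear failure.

FS = 1.96

For an infinite slope with a slip plane parallel to the surface (no pore pressure): FS = [c' + γz cos²β tanφ'] / [γz sinβ cosβ].
γz = 20.1·2.0 = 40.20 kN/m²
Numerator = 19.9 + 40.20·cos²31.5°·tan27.5° = 19.9 + 40.20·0.7270·0.5206 = 35.114 kPa
Denominator = 40.20·sin31.5°·cos31.5° = 40.20·0.5225·0.8526 = 17.909 kPa
FS = 35.114 / 17.909 = 1.961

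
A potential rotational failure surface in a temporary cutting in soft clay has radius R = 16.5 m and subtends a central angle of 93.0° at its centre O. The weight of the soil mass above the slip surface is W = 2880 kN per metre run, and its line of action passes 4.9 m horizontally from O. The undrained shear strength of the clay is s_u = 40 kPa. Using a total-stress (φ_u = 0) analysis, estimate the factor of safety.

FS = 1.25

Taking moments about the centre O, the resisting moment is provided by the undrained shear strength acting along the arc:
Arc length L_a = R·θ = 16.5·(93.0°·π/180) = 16.5·1.6232 = 26.78 m
M_R = s_u·L_a·R = 40·26.78·16.5 = 17676.2 kN·m/m
M_D = W·d = 2880·4.9 = 14112.0 kN·m/m
FS = M_R / M_D = 17676.2 / 14112.0 = 1.253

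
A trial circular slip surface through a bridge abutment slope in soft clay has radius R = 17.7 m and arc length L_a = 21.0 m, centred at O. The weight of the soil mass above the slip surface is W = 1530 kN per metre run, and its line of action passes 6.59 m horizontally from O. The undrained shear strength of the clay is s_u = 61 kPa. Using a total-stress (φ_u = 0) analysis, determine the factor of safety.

Taking moments about the centre O, the resisting moment is provided by the undrained shear strength acting along the arc:
M_R = s_u·L_a·R = 61·21.00·17.7 = 22673.7 kN·m/m
M_D = W·d = 1530·6.59 = 10082.7 kN·m/m
FS = M_R / M_D = 22673.7 / 10082.7 = 2.249

FS = 2.25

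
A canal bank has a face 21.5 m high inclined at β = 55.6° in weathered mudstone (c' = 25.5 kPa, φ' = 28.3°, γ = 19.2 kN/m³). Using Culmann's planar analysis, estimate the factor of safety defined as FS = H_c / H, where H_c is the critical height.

H_c = (4c'/γ) · sinβ cosφ' / [1 − cos(β − φ')]
    = (4·25.5/19.2) · sin55.6°·cos28.3° / [1 − cos27.3°]
    = 5.312 · 0.7265 / 0.1114 = 34.65 m
FS = H_c / H = 34.65 / 21.5 = 1.612

FS = 1.61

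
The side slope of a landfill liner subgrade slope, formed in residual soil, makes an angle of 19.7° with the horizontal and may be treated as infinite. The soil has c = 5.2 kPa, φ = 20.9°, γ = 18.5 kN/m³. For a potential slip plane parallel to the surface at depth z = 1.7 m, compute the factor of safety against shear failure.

For an infinite slope with a slip plane parallel to the surface (no pore pressure): FS = [c + γz cos²β tanφ] / [γz sinβ cosβ].
γz = 18.5·1.7 = 31.45 kN/m²
Numerator = 5.2 + 31.45·cos²19.7°·tan20.9° = 5.2 + 31.45·0.8864·0.3819 = 15.845 kPa
Denominator = 31.45·sin19.7°·cos19.7° = 31.45·0.3371·0.9415 = 9.981 kPa
FS = 15.845 / 9.981 = 1.587

FS = 1.59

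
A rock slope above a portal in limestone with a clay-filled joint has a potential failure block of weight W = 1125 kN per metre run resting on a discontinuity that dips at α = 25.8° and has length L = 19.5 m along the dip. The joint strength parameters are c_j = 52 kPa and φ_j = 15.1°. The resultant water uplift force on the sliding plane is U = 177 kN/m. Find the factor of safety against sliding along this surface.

Resolving the block weight along and normal to the plane and applying the Mohr–Coulomb strength on the joint:
N' = W cosα − U = 1125·cos25.8° − 177 = 835.9 kN/m
Driving force T = W sinα = 1125·sin25.8° = 489.6 kN/m
Resisting force R = c_j·L + N'·tanφ_j = 52·19.5 + 835.9·tan15.1° = 1014.0 + 225.5 = 1239.5 kN/m
FS = R / T = 1239.5 / 489.6 = 2.532

FS = 2.53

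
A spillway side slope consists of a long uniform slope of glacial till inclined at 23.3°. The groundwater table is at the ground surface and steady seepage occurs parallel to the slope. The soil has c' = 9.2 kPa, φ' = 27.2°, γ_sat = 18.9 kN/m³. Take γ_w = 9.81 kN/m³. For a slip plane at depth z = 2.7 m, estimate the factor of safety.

FS = 1.07

With seepage parallel to the slope and the water table at the surface, the effective normal stress on the slip plane uses the buoyant unit weight γ' = γ_sat − γ_w while the driving shear stress uses γ_sat:
FS = [c' + γ' z cos²β tanφ'] / [γ_sat z sinβ cosβ]
γ' = 18.9 − 9.81 = 9.09 kN/m³
Numerator = 9.2 + 9.09·2.7·cos²23.3°·tan27.2° = 9.2 + 9.09·2.7·0.8435·0.5139 = 19.840 kPa
Denominator = 18.9·2.7·sin23.3°·cos23.3° = 18.9·2.7·0.3955·0.9184 = 18.539 kPa
FS = 19.840 / 18.539 = 1.070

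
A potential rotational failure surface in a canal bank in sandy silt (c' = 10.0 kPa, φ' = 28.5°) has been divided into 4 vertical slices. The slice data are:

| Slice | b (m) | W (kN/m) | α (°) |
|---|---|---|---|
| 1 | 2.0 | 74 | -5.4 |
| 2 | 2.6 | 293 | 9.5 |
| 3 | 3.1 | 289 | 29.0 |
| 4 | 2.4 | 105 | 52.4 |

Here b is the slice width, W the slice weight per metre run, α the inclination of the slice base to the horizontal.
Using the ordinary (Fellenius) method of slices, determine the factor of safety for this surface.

FS = 1.85

Ordinary method of slices: FS = Σ[c'·Δl_i + (W_i cosα_i)·tanφ'] / Σ W_i sinα_i, with Δl_i = b_i / cosα_i.
Slice 1: Δl = 2.0/cos(-5.4°) = 2.009 m; N'_1 = 74·cos(-5.4°) = 73.7; c'Δl = 20.09; W sinα = -7.0
Slice 2: Δl = 2.6/cos9.5° = 2.636 m; N'_2 = 293·cos9.5° = 289.0; c'Δl = 26.36; W sinα = 48.4
Slice 3: Δl = 3.1/cos29.0° = 3.544 m; N'_3 = 289·cos29.0° = 252.8; c'Δl = 35.44; W sinα = 140.1
Slice 4: Δl = 2.4/cos52.4° = 3.933 m; N'_4 = 105·cos52.4° = 64.1; c'Δl = 39.33; W sinα = 83.2
Σc'Δl = 121.2 kN/m; ΣN' = 679.5 kN/m; ΣW sinα = 264.7 kN/m
Resisting = 121.2 + 679.5·tan28.5° = 121.2 + 368.9 = 490.2 kN/m
FS = 490.2 / 264.7 = 1.852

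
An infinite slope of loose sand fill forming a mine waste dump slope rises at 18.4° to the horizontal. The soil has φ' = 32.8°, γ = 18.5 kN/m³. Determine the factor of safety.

FS = 1.94

For a dry cohesionless infinite slope the factor of safety is FS = tanφ' / tanβ.
FS = tan32.8° / tan18.4° = 0.6445 / 0.3327 = 1.937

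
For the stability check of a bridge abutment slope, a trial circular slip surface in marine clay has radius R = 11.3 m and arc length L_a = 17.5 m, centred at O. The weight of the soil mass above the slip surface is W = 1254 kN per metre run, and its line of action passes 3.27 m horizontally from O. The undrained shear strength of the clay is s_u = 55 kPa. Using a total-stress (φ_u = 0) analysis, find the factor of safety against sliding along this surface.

FS = 2.65

Taking moments about the centre O, the resisting moment is provided by the undrained shear strength acting along the arc:
M_R = s_u·L_a·R = 55·17.50·11.3 = 10876.2 kN·m/m
M_D = W·d = 1254·3.27 = 4100.6 kN·m/m
FS = M_R / M_D = 10876.2 / 4100.6 = 2.652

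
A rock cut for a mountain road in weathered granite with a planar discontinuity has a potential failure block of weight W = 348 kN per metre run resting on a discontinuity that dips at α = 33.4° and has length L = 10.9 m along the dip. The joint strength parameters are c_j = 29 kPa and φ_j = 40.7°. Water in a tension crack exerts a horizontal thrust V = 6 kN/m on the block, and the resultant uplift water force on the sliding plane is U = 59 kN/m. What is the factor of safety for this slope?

FS = 2.61

Resolving the block weight along and normal to the plane and applying the Mohr–Coulomb strength on the joint:
N' = W cosα − U − V sinα = 348·cos33.4° − 59 − 6·sin33.4° = 228.2 kN/m
Driving force T = W sinα + V cosα = 348·sin33.4° + 6·cos33.4° = 196.6 kN/m
Resisting force R = c_j·L + N'·tanφ_j = 29·10.9 + 228.2·tan40.7° = 316.1 + 196.3 = 512.4 kN/m
FS = R / T = 512.4 / 196.6 = 2.607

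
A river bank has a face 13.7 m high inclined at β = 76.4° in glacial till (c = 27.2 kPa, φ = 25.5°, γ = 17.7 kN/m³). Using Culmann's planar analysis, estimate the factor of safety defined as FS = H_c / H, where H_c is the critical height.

H_c = (4c/γ) · sinβ cosφ / [1 − cos(β − φ)]
    = (4·27.2/17.7) · sin76.4°·cos25.5° / [1 − cos50.9°]
    = 6.147 · 0.8773 / 0.3693 = 14.60 m
FS = H_c / H = 14.60 / 13.7 = 1.066

FS = 1.07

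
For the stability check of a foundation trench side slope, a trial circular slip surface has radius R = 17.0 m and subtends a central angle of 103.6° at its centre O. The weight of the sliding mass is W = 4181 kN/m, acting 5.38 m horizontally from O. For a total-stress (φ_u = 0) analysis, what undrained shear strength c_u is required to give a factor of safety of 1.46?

FS = c_u·L_a·R / (W·d), so c_u = FS·W·d / (L_a·R).
Arc length L_a = R·θ = 17.0·(103.6°·π/180) = 17.0·1.8082 = 30.74 m
c_u = 1.46·4181·5.38 / (30.74·17.0) = 32840.9 / 522.56 = 62.85 kPa

c_u = 62.8 kPa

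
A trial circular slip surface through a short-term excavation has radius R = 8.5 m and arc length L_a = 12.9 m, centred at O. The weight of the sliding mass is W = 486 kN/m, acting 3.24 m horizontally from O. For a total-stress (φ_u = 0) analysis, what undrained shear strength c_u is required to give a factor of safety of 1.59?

FS = c_u·L_a·R / (W·d), so c_u = FS·W·d / (L_a·R).
c_u = 1.59·486·3.24 / (12.90·8.5) = 2503.7 / 109.65 = 22.83 kPa

c_u = 22.8 kPa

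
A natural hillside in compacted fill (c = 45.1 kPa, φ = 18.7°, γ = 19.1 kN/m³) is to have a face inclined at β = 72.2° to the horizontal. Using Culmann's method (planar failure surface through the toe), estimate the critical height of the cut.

Culmann's analysis gives the critical failure plane at α_cr = (β + φ)/2 = (72.2 + 18.7)/2 = 45.5°, and the critical height
H_c = (4c/γ) · sinβ cosφ / [1 − cos(β − φ)]
    = (4·45.1/19.1) · sin72.2°·cos18.7° / [1 − cos(53.5°)]
    = 9.445 · 0.9521·0.9472 / [1 − 0.5948]
    = 9.445 · 0.9019 / 0.4052
    = 21.02 m

H_c = 21.02 m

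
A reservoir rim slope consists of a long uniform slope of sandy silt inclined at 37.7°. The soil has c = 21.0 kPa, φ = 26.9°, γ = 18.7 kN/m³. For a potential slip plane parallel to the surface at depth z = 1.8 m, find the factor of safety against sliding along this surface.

FS = 1.95

For an infinite slope with a slip plane parallel to the surface (no pore pressure): FS = [c + γz cos²β tanφ] / [γz sinβ cosβ].
γz = 18.7·1.8 = 33.66 kN/m²
Numerator = 21.0 + 33.66·cos²37.7°·tan26.9° = 21.0 + 33.66·0.6260·0.5073 = 31.691 kPa
Denominator = 33.66·sin37.7°·cos37.7° = 33.66·0.6115·0.7912 = 16.287 kPa
FS = 31.691 / 16.287 = 1.946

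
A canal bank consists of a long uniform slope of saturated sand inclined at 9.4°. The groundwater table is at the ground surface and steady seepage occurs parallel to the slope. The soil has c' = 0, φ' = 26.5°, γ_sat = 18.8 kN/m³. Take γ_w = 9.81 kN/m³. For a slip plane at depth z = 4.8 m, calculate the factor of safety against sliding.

With seepage parallel to the slope and the water table at the surface, the effective normal stress on the slip plane uses the buoyant unit weight γ' = γ_sat − γ_w while the driving shear stress uses γ_sat:
FS = [c' + γ' z cos²β tanφ'] / [γ_sat z sinβ cosβ]
(For c' = 0 this reduces to FS = (γ'/γ_sat)·tanφ'/tanβ.)
γ' = 18.8 − 9.81 = 8.99 kN/m³
Numerator = 0.0 + 8.99·4.8·cos²9.4°·tan26.5° = 0.0 + 8.99·4.8·0.9733·0.4986 = 20.941 kPa
Denominator = 18.8·4.8·sin9.4°·cos9.4° = 18.8·4.8·0.1633·0.9866 = 14.541 kPa
FS = 20.941 / 14.541 = 1.440

FS = 1.44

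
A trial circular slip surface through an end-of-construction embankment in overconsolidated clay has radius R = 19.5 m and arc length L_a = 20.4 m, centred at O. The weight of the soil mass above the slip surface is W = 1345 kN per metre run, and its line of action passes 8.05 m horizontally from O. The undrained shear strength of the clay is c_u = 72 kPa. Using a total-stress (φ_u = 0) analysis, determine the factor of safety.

Taking moments about the centre O, the resisting moment is provided by the undrained shear strength acting along the arc:
M_R = c_u·L_a·R = 72·20.40·19.5 = 28641.6 kN·m/m
M_D = W·d = 1345·8.05 = 10827.3 kN·m/m
FS = M_R / M_D = 28641.6 / 10827.3 = 2.645

FS = 2.65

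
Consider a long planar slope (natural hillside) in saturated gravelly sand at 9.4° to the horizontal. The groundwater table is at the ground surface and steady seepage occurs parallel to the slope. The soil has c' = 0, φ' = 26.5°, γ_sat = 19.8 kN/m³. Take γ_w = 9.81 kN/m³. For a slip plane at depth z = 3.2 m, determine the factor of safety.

FS = 1.52

With seepage parallel to the slope and the water table at the surface, the effective normal stress on the slip plane uses the buoyant unit weight γ' = γ_sat − γ_w while the driving shear stress uses γ_sat:
FS = [c' + γ' z cos²β tanφ'] / [γ_sat z sinβ cosβ]
(For c' = 0 this reduces to FS = (γ'/γ_sat)·tanφ'/tanβ.)
γ' = 19.8 − 9.81 = 9.99 kN/m³
Numerator = 0.0 + 9.99·3.2·cos²9.4°·tan26.5° = 0.0 + 9.99·3.2·0.9733·0.4986 = 15.513 kPa
Denominator = 19.8·3.2·sin9.4°·cos9.4° = 19.8·3.2·0.1633·0.9866 = 10.209 kPa
FS = 15.513 / 10.209 = 1.520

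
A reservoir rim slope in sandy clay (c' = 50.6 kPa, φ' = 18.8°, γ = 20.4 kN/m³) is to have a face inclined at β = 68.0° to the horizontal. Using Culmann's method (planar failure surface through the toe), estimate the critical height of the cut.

H_c = 25.13 m

Culmann's analysis gives the critical failure plane at α_cr = (β + φ')/2 = (68.0 + 18.8)/2 = 43.4°, and the critical height
H_c = (4c'/γ) · sinβ cosφ' / [1 − cos(β − φ')]
    = (4·50.6/20.4) · sin68.0°·cos18.8° / [1 − cos(49.2°)]
    = 9.922 · 0.9272·0.9466 / [1 − 0.6534]
    = 9.922 · 0.8777 / 0.3466
    = 25.13 m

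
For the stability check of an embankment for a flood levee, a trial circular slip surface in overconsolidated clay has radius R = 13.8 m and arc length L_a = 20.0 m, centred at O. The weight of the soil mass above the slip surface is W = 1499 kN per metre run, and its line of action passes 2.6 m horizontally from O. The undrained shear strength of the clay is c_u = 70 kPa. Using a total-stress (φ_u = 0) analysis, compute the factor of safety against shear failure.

FS = 4.96

Taking moments about the centre O, the resisting moment is provided by the undrained shear strength acting along the arc:
M_R = c_u·L_a·R = 70·20.00·13.8 = 19320.0 kN·m/m
M_D = W·d = 1499·2.6 = 3897.4 kN·m/m
FS = M_R / M_D = 19320.0 / 3897.4 = 4.957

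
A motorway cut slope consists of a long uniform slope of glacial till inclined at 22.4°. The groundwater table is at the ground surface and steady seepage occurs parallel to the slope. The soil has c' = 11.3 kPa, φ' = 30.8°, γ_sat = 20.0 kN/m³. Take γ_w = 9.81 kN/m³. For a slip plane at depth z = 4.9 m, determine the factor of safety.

With seepage parallel to the slope and the water table at the surface, the effective normal stress on the slip plane uses the buoyant unit weight γ' = γ_sat − γ_w while the driving shear stress uses γ_sat:
FS = [c' + γ' z cos²β tanφ'] / [γ_sat z sinβ cosβ]
γ' = 20.0 − 9.81 = 10.19 kN/m³
Numerator = 11.3 + 10.19·4.9·cos²22.4°·tan30.8° = 11.3 + 10.19·4.9·0.8548·0.5961 = 36.743 kPa
Denominator = 20.0·4.9·sin22.4°·cos22.4° = 20.0·4.9·0.3811·0.9245 = 34.527 kPa
FS = 36.743 / 34.527 = 1.064

FS = 1.06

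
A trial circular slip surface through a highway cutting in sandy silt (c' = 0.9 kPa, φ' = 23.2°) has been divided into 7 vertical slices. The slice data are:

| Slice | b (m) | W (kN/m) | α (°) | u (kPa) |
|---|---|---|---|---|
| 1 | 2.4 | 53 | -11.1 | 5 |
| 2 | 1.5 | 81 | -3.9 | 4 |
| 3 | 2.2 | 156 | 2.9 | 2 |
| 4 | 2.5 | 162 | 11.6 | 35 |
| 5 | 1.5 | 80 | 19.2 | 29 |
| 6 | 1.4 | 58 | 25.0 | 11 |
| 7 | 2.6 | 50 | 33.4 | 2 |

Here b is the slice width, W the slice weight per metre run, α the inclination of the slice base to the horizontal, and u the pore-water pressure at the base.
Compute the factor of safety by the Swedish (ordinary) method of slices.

Ordinary method of slices: FS = Σ[c'·Δl_i + (W_i cosα_i − u_i·Δl_i)·tanφ'] / Σ W_i sinα_i, with Δl_i = b_i / cosα_i.
Slice 1: Δl = 2.4/cos(-11.1°) = 2.446 m; N'_1 = 53·cos(-11.1°) − 5·2.446 = 39.8; c'Δl = 2.20; W sinα = -10.2
Slice 2: Δl = 1.5/cos(-3.9°) = 1.503 m; N'_2 = 81·cos(-3.9°) − 4·1.503 = 74.8; c'Δl = 1.35; W sinα = -5.5
Slice 3: Δl = 2.2/cos2.9° = 2.203 m; N'_3 = 156·cos2.9° − 2·2.203 = 151.4; c'Δl = 1.98; W sinα = 7.9
Slice 4: Δl = 2.5/cos11.6° = 2.552 m; N'_4 = 162·cos11.6° − 35·2.552 = 69.4; c'Δl = 2.30; W sinα = 32.6
Slice 5: Δl = 1.5/cos19.2° = 1.588 m; N'_5 = 80·cos19.2° − 29·1.588 = 29.5; c'Δl = 1.43; W sinα = 26.3
Slice 6: Δl = 1.4/cos25.0° = 1.545 m; N'_6 = 58·cos25.0° − 11·1.545 = 35.6; c'Δl = 1.39; W sinα = 24.5
Slice 7: Δl = 2.6/cos33.4° = 3.114 m; N'_7 = 50·cos33.4° − 2·3.114 = 35.5; c'Δl = 2.80; W sinα = 27.5
Σc'Δl = 13.5 kN/m; ΣN' = 435.9 kN/m; ΣW sinα = 103.1 kN/m
Resisting = 13.5 + 435.9·tan23.2° = 13.5 + 186.8 = 200.3 kN/m
FS = 200.3 / 103.1 = 1.943

FS = 1.94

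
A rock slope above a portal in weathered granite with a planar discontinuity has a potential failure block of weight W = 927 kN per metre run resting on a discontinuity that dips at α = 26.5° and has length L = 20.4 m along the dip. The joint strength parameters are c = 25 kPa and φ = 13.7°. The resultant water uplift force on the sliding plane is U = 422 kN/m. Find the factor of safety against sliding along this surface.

FS = 1.47

Resolving the block weight along and normal to the plane and applying the Mohr–Coulomb strength on the joint:
N' = W cosα − U = 927·cos26.5° − 422 = 407.6 kN/m
Driving force T = W sinα = 927·sin26.5° = 413.6 kN/m
Resisting force R = c·L + N'·tanφ = 25·20.4 + 407.6·tan13.7° = 510.0 + 99.4 = 609.4 kN/m
FS = R / T = 609.4 / 413.6 = 1.473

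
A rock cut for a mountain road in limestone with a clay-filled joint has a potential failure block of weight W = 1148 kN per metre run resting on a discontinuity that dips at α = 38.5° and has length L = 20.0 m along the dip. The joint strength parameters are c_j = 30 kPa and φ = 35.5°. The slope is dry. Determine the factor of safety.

Resolving the block weight along and normal to the plane and applying the Mohr–Coulomb strength on the joint:
N' = W cosα = 1148·cos38.5° = 898.4 kN/m
Driving force T = W sinα = 1148·sin38.5° = 714.6 kN/m
Resisting force R = c_j·L + N'·tanφ = 30·20.0 + 898.4·tan35.5° = 600.0 + 640.8 = 1240.8 kN/m
FS = R / T = 1240.8 / 714.6 = 1.736

FS = 1.74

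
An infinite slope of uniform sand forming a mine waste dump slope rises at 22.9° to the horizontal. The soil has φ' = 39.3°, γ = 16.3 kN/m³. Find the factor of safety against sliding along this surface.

For a dry cohesionless infinite slope the factor of safety is FS = tanφ' / tanβ.
FS = tan39.3° / tan22.9° = 0.8185 / 0.4224 = 1.938

FS = 1.94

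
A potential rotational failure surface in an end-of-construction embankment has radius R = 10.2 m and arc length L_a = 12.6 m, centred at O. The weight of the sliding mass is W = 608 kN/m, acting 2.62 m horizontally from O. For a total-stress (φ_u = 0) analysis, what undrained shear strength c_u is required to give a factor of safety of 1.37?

FS = c_u·L_a·R / (W·d), so c_u = FS·W·d / (L_a·R).
c_u = 1.37·608·2.62 / (12.60·10.2) = 2182.4 / 128.52 = 16.98 kPa

c_u = 17.0 kPa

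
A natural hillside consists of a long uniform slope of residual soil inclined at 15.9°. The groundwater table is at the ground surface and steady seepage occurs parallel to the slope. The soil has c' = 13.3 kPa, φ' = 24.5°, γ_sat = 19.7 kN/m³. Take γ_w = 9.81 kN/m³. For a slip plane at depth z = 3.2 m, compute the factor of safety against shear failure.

With seepage parallel to the slope and the water table at the surface, the effective normal stress on the slip plane uses the buoyant unit weight γ' = γ_sat − γ_w while the driving shear stress uses γ_sat:
FS = [c' + γ' z cos²β tanφ'] / [γ_sat z sinβ cosβ]
γ' = 19.7 − 9.81 = 9.89 kN/m³
Numerator = 13.3 + 9.89·3.2·cos²15.9°·tan24.5° = 13.3 + 9.89·3.2·0.9249·0.4557 = 26.640 kPa
Denominator = 19.7·3.2·sin15.9°·cos15.9° = 19.7·3.2·0.2740·0.9617 = 16.610 kPa
FS = 26.640 / 16.610 = 1.604

FS = 1.60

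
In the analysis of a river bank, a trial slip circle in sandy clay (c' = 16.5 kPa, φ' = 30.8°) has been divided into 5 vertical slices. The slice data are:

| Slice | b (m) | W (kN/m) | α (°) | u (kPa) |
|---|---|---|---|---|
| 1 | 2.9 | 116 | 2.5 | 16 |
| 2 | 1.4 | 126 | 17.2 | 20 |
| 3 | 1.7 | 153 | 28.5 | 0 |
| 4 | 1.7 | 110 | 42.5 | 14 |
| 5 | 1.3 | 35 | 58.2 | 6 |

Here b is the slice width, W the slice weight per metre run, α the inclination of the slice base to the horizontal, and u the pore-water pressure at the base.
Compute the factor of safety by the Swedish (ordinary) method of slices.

FS = 1.78

Ordinary method of slices: FS = Σ[c'·Δl_i + (W_i cosα_i − u_i·Δl_i)·tanφ'] / Σ W_i sinα_i, with Δl_i = b_i / cosα_i.
Slice 1: Δl = 2.9/cos2.5° = 2.903 m; N'_1 = 116·cos2.5° − 16·2.903 = 69.4; c'Δl = 47.90; W sinα = 5.1
Slice 2: Δl = 1.4/cos17.2° = 1.466 m; N'_2 = 126·cos17.2° − 20·1.466 = 91.1; c'Δl = 24.18; W sinα = 37.3
Slice 3: Δl = 1.7/cos28.5° = 1.934 m; N'_3 = 153·cos28.5° − 0·1.934 = 134.5; c'Δl = 31.92; W sinα = 73.0
Slice 4: Δl = 1.7/cos42.5° = 2.306 m; N'_4 = 110·cos42.5° − 14·2.306 = 48.8; c'Δl = 38.05; W sinα = 74.3
Slice 5: Δl = 1.3/cos58.2° = 2.467 m; N'_5 = 35·cos58.2° − 6·2.467 = 3.6; c'Δl = 40.71; W sinα = 29.7
Σc'Δl = 182.7 kN/m; ΣN' = 347.4 kN/m; ΣW sinα = 219.4 kN/m
Resisting = 182.7 + 347.4·tan30.8° = 182.7 + 207.1 = 389.8 kN/m
FS = 389.8 / 219.4 = 1.777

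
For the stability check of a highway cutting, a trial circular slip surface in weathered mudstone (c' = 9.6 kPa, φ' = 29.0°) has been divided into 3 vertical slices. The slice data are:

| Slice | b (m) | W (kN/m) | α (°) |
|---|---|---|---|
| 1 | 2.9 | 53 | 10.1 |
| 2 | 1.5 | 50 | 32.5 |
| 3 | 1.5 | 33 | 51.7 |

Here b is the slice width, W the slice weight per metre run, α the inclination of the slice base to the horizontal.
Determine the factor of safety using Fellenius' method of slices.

FS = 2.13

Ordinary method of slices: FS = Σ[c'·Δl_i + (W_i cosα_i)·tanφ'] / Σ W_i sinα_i, with Δl_i = b_i / cosα_i.
Slice 1: Δl = 2.9/cos10.1° = 2.946 m; N'_1 = 53·cos10.1° = 52.2; c'Δl = 28.28; W sinα = 9.3
Slice 2: Δl = 1.5/cos32.5° = 1.779 m; N'_2 = 50·cos32.5° = 42.2; c'Δl = 17.07; W sinα = 26.9
Slice 3: Δl = 1.5/cos51.7° = 2.420 m; N'_3 = 33·cos51.7° = 20.5; c'Δl = 23.23; W sinα = 25.9
Σc'Δl = 68.6 kN/m; ΣN' = 114.8 kN/m; ΣW sinα = 62.1 kN/m
Resisting = 68.6 + 114.8·tan29.0° = 68.6 + 63.6 = 132.2 kN/m
FS = 132.2 / 62.1 = 2.131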